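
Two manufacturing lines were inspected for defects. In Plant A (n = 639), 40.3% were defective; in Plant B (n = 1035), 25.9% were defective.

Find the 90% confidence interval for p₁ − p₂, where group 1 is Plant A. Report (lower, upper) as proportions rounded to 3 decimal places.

The two standard errors are √(0.4030×0.5970/639) = 0.01940 and √(0.2590×0.7410/1035) = 0.01362.
Because the samples are independent, SE_diff = √(0.01940² + 0.01362²) = 0.02370.
Using z* = 1.645 for 90%, ME = 1.645 × 0.02370 = 0.03899.
p̂₁ − p̂₂ = 0.1440; interval 0.1440 ± 0.03899 gives (0.105, 0.183).

(0.105, 0.183)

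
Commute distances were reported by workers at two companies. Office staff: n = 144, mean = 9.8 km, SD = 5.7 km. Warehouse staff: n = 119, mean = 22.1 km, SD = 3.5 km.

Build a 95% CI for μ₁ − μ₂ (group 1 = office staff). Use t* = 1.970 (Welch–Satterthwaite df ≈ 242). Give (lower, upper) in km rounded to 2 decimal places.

SE₁ = s₁/√n₁ = 5.7/√144 = 0.4750; SE₂ = 3.5/√119 = 0.3208.
Independent samples, unequal variances: SE_diff = √(SE₁² + SE₂²) = √(0.225625 + 0.10291264) = 0.5732.
t* = 1.970, so margin of error = 1.970 × 0.5732 = 1.1292.
Difference in means = 9.8 − 22.1 = -12.3000.
-12.3000 ± 1.1292 → (-13.43, -11.17).

(-13.43, -11.17)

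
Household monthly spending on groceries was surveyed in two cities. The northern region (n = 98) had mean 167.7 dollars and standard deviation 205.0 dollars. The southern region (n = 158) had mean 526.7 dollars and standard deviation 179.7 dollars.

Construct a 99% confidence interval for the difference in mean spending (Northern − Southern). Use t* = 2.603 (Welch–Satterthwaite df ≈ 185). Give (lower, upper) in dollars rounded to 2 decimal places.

SE₁ = s₁/√n₁ = 205.0/√98 = 20.7081; SE₂ = 179.7/√158 = 14.2962.
Independent samples, unequal variances: SE_diff = √(SE₁² + SE₂²) = √(428.82540561 + 204.38133444) = 25.1636.
t* = 2.603, so margin of error = 2.603 × 25.1636 = 65.5009.
Difference in means = 167.7 − 526.7 = -359.0000.
-359.0000 ± 65.5009 → (-424.50, -293.50).

(-424.50, -293.50)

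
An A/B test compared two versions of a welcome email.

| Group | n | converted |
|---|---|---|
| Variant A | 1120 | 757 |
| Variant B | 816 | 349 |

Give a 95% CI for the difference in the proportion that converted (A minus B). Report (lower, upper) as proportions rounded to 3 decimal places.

First, p̂₁ = 757/1120 = 0.6759; p̂₂ = 349/816 = 0.4277.
The two standard errors are √(0.6759×0.3241/1120) = 0.01399 and √(0.4277×0.5723/816) = 0.01732.
Because the samples are independent, SE_diff = √(0.01399² + 0.01732²) = 0.02226.
Using z* = 1.960 for 95%, ME = 1.960 × 0.02226 = 0.04363.
p̂₁ − p̂₂ = 0.2482; interval 0.2482 ± 0.04363 gives (0.205, 0.292).

(0.205, 0.292)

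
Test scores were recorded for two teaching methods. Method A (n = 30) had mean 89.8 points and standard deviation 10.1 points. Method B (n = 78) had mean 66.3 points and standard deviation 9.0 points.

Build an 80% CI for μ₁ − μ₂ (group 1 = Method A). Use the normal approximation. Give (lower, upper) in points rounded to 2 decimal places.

(20.80, 26.20)

SE₁ = s₁/√n₁ = 10.1/√30 = 1.8440; SE₂ = 9.0/√78 = 1.0190.
Independent samples, unequal variances: SE_diff = √(SE₁² + SE₂²) = √(3.400336 + 1.038361) = 2.1068.
z* = 1.282, so margin of error = 1.282 × 2.1068 = 2.7009.
Difference in means = 89.8 − 66.3 = 23.5000.
23.5000 ± 2.7009 → (20.80, 26.20).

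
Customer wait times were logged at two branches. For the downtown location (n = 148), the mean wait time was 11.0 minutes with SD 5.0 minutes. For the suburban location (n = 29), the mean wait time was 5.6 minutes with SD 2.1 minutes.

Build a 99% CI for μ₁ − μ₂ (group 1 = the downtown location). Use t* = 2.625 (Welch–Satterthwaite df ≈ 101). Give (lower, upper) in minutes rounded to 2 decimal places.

(3.91, 6.89)

Per-group SEs: s₁/√n₁ = 5.0/√148 = 0.4110, s₂/√n₂ = 2.1/√29 = 0.3900.
Unpooled SE of the difference: √(0.168921 + 0.1521) = 0.5666.
Margin of error = t* · SE = 2.625 × 0.5666 = 1.4873.
x̄₁ − x̄₂ = 11.0 − 5.6 = 5.4000.
CI: 5.4000 ± 1.4873 = (3.91, 6.89).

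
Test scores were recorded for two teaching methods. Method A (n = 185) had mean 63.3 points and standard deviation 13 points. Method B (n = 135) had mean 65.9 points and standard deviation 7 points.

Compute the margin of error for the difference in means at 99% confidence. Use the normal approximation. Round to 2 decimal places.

Standard errors of each mean: 13/√185 = 0.9558 and 7/√135 = 0.6025.
SE(x̄₁ − x̄₂) = √(0.9558² + 0.6025²) = 1.1298 for independent samples with unequal variances.
With z* = 2.576, the margin is 2.576 × 1.1298 = 2.9104.

2.91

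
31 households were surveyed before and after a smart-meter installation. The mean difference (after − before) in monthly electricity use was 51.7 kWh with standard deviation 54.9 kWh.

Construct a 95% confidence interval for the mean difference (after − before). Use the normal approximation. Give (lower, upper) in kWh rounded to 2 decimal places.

Paired design: SE = s_d/√n = 54.9/√31 = 9.8603.
z* = 1.960; margin of error = 1.960 × 9.8603 = 19.3262.
51.7 ± 19.3262 → (32.37, 71.03).

(32.37, 71.03)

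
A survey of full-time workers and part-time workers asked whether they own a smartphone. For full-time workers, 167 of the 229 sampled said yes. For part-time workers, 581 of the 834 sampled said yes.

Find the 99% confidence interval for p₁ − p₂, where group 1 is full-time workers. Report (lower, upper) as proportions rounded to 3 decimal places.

(-0.053, 0.119)

Sample proportions: 167/229 = 0.7293, 581/834 = 0.6966.
Each SE is √(p̂(1−p̂)/n): √(0.7293·0.2707/229) = 0.02936 and √(0.6966·0.3034/834) = 0.01592.
SE(p̂₁ − p̂₂) = √(SE₁² + SE₂²) = √(0.0008620096 + 0.0002534464) = 0.03340, since the two samples are independent.
At 99% confidence z* = 2.576; margin = 2.576 × 0.03340 = 0.08604.
The difference is 0.7293 − 0.6966 = 0.0327, so the interval is 0.0327 ± 0.08604 = (-0.053, 0.119).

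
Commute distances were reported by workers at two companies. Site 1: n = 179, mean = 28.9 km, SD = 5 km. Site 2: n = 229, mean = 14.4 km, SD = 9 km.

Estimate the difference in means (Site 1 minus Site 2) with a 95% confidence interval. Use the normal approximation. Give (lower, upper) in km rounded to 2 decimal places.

SE₁ = s₁/√n₁ = 5/√179 = 0.3737; SE₂ = 9/√229 = 0.5947.
Independent samples, unequal variances: SE_diff = √(SE₁² + SE₂²) = √(0.13965169 + 0.35366809) = 0.7024.
z* = 1.960, so margin of error = 1.960 × 0.7024 = 1.3767.
Difference in means = 28.9 − 14.4 = 14.5000.
14.5000 ± 1.3767 → (13.12, 15.88).

(13.12, 15.88)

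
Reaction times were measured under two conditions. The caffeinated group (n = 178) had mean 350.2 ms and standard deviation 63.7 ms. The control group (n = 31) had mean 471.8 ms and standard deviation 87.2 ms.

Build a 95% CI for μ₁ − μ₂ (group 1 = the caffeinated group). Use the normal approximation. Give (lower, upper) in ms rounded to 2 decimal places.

Standard errors of each mean: 63.7/√178 = 4.7745 and 87.2/√31 = 15.6616.
SE(x̄₁ − x̄₂) = √(4.7745² + 15.6616²) = 16.3732 for independent samples with unequal variances.
With z* = 1.960, the margin is 1.960 × 16.3732 = 32.0915.
x̄₁ − x̄₂ = 350.2 − 471.8 = -121.6000; the interval is -121.6000 ± 32.0915 = (-153.69, -89.51).

(-153.69, -89.51)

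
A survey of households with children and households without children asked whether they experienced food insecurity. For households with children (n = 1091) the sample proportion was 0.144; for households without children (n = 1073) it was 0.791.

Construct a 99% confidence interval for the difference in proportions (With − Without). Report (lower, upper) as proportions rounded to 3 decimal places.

(-0.689, -0.605)

Each SE is √(p̂(1−p̂)/n): √(0.1440·0.8560/1091) = 0.01063 and √(0.7910·0.2090/1073) = 0.01241.
SE(p̂₁ − p̂₂) = √(SE₁² + SE₂²) = √(0.0001129969 + 0.0001540081) = 0.01634, since the two samples are independent.
At 99% confidence z* = 2.576; margin = 2.576 × 0.01634 = 0.04209.
The difference is 0.1440 − 0.7910 = -0.6470, so the interval is -0.6470 ± 0.04209 = (-0.689, -0.605).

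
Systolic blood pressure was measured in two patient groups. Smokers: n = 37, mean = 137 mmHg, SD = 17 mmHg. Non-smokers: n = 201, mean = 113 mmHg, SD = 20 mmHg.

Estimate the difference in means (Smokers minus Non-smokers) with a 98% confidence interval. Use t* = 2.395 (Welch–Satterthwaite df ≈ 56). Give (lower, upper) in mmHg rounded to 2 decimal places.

(16.50, 31.50)

SE₁ = s₁/√n₁ = 17/√37 = 2.7948; SE₂ = 20/√201 = 1.4107.
Independent samples, unequal variances: SE_diff = √(SE₁² + SE₂²) = √(7.81090704 + 1.99007449) = 3.1307.
t* = 2.395, so margin of error = 2.395 × 3.1307 = 7.4980.
Difference in means = 137 − 113 = 24.0000.
24.0000 ± 7.4980 → (16.50, 31.50).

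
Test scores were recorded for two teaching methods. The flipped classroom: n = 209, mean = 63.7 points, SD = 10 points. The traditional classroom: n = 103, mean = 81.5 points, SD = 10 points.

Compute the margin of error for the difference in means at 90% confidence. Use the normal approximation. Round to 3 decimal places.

Per-group SEs: s₁/√n₁ = 10/√209 = 0.6917, s₂/√n₂ = 10/√103 = 0.9853.
Unpooled SE of the difference: √(0.47844889 + 0.97081609) = 1.2039.
Margin of error = z* · SE = 1.645 × 1.2039 = 1.9804.

1.980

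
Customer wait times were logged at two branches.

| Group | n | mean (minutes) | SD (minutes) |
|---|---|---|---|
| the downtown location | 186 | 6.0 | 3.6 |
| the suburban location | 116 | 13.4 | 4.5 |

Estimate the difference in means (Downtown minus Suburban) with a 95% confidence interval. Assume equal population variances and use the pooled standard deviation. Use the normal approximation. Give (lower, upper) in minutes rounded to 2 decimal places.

(-8.32, -6.48)

Pooled variance s_p² = [185·3.6² + 115·4.5²] / (186+116−2) = 15.7545, so s_p = 3.9692.
SE_diff = s_p·√(1/n₁ + 1/n₂) = 3.9692·√(1/186 + 1/116) = 0.4696.
z* = 1.960; margin = 1.960 × 0.4696 = 0.9204.
Difference = 6.0 − 13.4 = -7.4000.
-7.4000 ± 0.9204 → (-8.32, -6.48).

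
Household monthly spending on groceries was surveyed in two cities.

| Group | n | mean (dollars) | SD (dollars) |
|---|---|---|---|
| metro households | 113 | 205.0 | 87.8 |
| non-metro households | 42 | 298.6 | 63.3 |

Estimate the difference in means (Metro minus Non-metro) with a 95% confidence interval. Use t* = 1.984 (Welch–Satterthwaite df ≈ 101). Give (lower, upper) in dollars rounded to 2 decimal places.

(-118.98, -68.22)

Standard errors of each mean: 87.8/√113 = 8.2595 and 63.3/√42 = 9.7674.
SE(x̄₁ − x̄₂) = √(8.2595² + 9.7674²) = 12.7915 for independent samples with unequal variances.
With t* = 1.984, the margin is 1.984 × 12.7915 = 25.3783.
x̄₁ − x̄₂ = 205.0 − 298.6 = -93.6000; the interval is -93.6000 ± 25.3783 = (-118.98, -68.22).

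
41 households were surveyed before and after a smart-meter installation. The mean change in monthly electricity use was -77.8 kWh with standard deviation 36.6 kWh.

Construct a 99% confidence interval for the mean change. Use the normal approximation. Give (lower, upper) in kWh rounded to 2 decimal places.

Paired design: SE = s_d/√n = 36.6/√41 = 5.7160.
z* = 2.576; margin of error = 2.576 × 5.7160 = 14.7244.
-77.8 ± 14.7244 → (-92.52, -63.08).

(-92.52, -63.08)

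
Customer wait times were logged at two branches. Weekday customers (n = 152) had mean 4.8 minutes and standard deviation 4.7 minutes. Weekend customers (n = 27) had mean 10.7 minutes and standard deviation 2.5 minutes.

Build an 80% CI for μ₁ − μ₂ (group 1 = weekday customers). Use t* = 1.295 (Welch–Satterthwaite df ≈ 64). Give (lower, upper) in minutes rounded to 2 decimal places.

(-6.69, -5.11)

Per-group SEs: s₁/√n₁ = 4.7/√152 = 0.3812, s₂/√n₂ = 2.5/√27 = 0.4811.
Unpooled SE of the difference: √(0.14531344 + 0.23145721) = 0.6138.
Margin of error = t* · SE = 1.295 × 0.6138 = 0.7949.
x̄₁ − x̄₂ = 4.8 − 10.7 = -5.9000.
CI: -5.9000 ± 0.7949 = (-6.69, -5.11).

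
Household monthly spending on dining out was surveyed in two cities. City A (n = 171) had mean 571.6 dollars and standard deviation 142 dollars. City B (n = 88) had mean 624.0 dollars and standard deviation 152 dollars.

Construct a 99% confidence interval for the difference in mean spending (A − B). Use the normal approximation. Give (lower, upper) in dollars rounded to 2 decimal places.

Standard errors of each mean: 142/√171 = 10.8590 and 152/√88 = 16.2033.
SE(x̄₁ − x̄₂) = √(10.8590² + 16.2033²) = 19.5055 for independent samples with unequal variances.
With z* = 2.576, the margin is 2.576 × 19.5055 = 50.2462.
x̄₁ − x̄₂ = 571.6 − 624.0 = -52.4000; the interval is -52.4000 ± 50.2462 = (-102.65, -2.15).

(-102.65, -2.15)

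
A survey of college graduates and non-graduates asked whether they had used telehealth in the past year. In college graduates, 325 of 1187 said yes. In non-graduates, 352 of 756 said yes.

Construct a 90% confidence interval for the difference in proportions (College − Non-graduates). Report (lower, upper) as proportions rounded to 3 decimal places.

(-0.228, -0.155)

First, p̂₁ = 325/1187 = 0.2738; p̂₂ = 352/756 = 0.4656.
The two standard errors are √(0.2738×0.7262/1187) = 0.01294 and √(0.4656×0.5344/756) = 0.01814.
Because the samples are independent, SE_diff = √(0.01294² + 0.01814²) = 0.02228.
Using z* = 1.645 for 90%, ME = 1.645 × 0.02228 = 0.03665.
p̂₁ − p̂₂ = -0.1918; interval -0.1918 ± 0.03665 gives (-0.228, -0.155).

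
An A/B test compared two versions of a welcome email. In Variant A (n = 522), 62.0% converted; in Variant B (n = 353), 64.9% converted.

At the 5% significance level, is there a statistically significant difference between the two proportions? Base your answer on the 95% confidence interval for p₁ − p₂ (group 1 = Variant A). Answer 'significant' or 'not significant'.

SE₁ = √(p̂₁(1−p̂₁)/n₁) = √(0.6200·0.3800/522) = 0.02124; SE₂ = √(0.6490·0.3510/353) = 0.02540.
Independent samples: SE of the difference = √(SE₁² + SE₂²) = √(0.0004511376 + 0.00064516) = 0.03311.
z* for 95% confidence is 1.960, so the margin of error is 1.960 × 0.03311 = 0.06490.
Point estimate p̂₁ − p̂₂ = 0.6200 − 0.6490 = -0.0290.
-0.0290 ± 0.06490 → (-0.09390, 0.03590).
The interval (-0.09390, 0.03590) contains 0, so the difference is not significant.

not significant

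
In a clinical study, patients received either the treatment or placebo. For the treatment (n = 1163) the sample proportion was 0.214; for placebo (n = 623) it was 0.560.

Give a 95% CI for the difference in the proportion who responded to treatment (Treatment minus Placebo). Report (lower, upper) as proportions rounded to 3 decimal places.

Each SE is √(p̂(1−p̂)/n): √(0.2140·0.7860/1163) = 0.01203 and √(0.5600·0.4400/623) = 0.01989.
SE(p̂₁ − p̂₂) = √(SE₁² + SE₂²) = √(0.0001447209 + 0.0003956121) = 0.02325, since the two samples are independent.
At 95% confidence z* = 1.960; margin = 1.960 × 0.02325 = 0.04557.
The difference is 0.2140 − 0.5600 = -0.3460, so the interval is -0.3460 ± 0.04557 = (-0.392, -0.300).

(-0.392, -0.300)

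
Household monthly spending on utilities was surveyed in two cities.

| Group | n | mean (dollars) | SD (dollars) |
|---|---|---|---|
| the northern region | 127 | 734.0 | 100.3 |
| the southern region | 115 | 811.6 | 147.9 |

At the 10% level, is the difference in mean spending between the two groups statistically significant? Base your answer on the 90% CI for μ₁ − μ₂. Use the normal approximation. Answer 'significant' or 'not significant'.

SE₁ = s₁/√n₁ = 100.3/√127 = 8.9002; SE₂ = 147.9/√115 = 13.7917.
Independent samples, unequal variances: SE_diff = √(SE₁² + SE₂²) = √(79.21356004 + 190.21098889) = 16.4142.
z* = 1.645, so margin of error = 1.645 × 16.4142 = 27.0014.
Difference in means = 734.0 − 811.6 = -77.6000.
-77.6000 ± 27.0014 → (-104.6014, -50.5986).
The interval (-104.6014, -50.5986) does not contain 0, so the difference is significant.

significant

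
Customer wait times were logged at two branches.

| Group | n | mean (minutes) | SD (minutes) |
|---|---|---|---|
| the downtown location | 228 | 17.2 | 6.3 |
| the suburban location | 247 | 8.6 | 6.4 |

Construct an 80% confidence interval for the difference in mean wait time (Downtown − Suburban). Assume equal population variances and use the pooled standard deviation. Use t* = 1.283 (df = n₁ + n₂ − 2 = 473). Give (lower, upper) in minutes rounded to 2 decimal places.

s_p = √[((n₁−1)s₁² + (n₂−1)s₂²)/(n₁+n₂−2)] = √[(227·6.3² + 246·6.4²)/473] = 6.3522.
SE = 6.3522·√(1/228 + 1/247) = 0.5834.
With t* = 1.283, margin = 1.283 × 0.5834 = 0.7485.
x̄₁ − x̄₂ = 17.2 − 8.6 = 8.6000; interval 8.6000 ± 0.7485 = (7.85, 9.35).

(7.85, 9.35)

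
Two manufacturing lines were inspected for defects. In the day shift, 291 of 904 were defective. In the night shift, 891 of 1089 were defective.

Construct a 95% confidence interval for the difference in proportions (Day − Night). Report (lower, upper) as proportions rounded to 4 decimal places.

(-0.5344, -0.4582)

p̂₁ = 291/904 = 0.3219 and p̂₂ = 891/1089 = 0.8182.
SE₁ = √(p̂₁(1−p̂₁)/n₁) = √(0.3219·0.6781/904) = 0.01554; SE₂ = √(0.8182·0.1818/1089) = 0.01169.
Independent samples: SE of the difference = √(SE₁² + SE₂²) = √(0.0002414916 + 0.0001366561) = 0.01945.
z* for 95% confidence is 1.960, so the margin of error is 1.960 × 0.01945 = 0.03812.
Point estimate p̂₁ − p̂₂ = 0.3219 − 0.8182 = -0.4963.
-0.4963 ± 0.03812 → (-0.5344, -0.4582).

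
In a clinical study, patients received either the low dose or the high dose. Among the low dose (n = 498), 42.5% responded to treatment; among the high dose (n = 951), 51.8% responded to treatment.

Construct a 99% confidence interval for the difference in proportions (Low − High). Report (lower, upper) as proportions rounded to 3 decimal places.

(-0.164, -0.022)

The two standard errors are √(0.4250×0.5750/498) = 0.02215 and √(0.5180×0.4820/951) = 0.01620.
Because the samples are independent, SE_diff = √(0.02215² + 0.01620²) = 0.02744.
Using z* = 2.576 for 99%, ME = 2.576 × 0.02744 = 0.07069.
p̂₁ − p̂₂ = -0.0930; interval -0.0930 ± 0.07069 gives (-0.164, -0.022).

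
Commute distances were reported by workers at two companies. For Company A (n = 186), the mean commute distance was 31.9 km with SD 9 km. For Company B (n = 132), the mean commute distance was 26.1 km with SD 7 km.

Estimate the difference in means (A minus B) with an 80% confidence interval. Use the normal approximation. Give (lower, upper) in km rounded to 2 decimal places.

Per-group SEs: s₁/√n₁ = 9/√186 = 0.6599, s₂/√n₂ = 7/√132 = 0.6093.
Unpooled SE of the difference: √(0.43546801 + 0.37124649) = 0.8982.
Margin of error = z* · SE = 1.282 × 0.8982 = 1.1515.
x̄₁ − x̄₂ = 31.9 − 26.1 = 5.8000.
CI: 5.8000 ± 1.1515 = (4.65, 6.95).

(4.65, 6.95)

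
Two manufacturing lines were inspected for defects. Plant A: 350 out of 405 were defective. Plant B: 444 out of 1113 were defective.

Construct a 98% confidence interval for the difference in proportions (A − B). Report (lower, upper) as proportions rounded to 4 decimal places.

p̂₁ = 350/405 = 0.8642 and p̂₂ = 444/1113 = 0.3989.
SE₁ = √(p̂₁(1−p̂₁)/n₁) = √(0.8642·0.1358/405) = 0.01702; SE₂ = √(0.3989·0.6011/1113) = 0.01468.
Independent samples: SE of the difference = √(SE₁² + SE₂²) = √(0.0002896804 + 0.0002155024) = 0.02248.
z* for 98% confidence is 2.326, so the margin of error is 2.326 × 0.02248 = 0.05229.
Point estimate p̂₁ − p̂₂ = 0.8642 − 0.3989 = 0.4653.
0.4653 ± 0.05229 → (0.4130, 0.5176).

(0.4130, 0.5176)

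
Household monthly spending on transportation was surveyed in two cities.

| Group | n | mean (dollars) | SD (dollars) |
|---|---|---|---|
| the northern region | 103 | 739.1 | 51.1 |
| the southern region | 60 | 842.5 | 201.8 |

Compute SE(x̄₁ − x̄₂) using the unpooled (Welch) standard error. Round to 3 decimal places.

26.534

SE₁ = s₁/√n₁ = 51.1/√103 = 5.0350; SE₂ = 201.8/√60 = 26.0523.
Independent samples, unequal variances: SE_diff = √(SE₁² + SE₂²) = √(25.351225 + 678.72233529) = 26.5344.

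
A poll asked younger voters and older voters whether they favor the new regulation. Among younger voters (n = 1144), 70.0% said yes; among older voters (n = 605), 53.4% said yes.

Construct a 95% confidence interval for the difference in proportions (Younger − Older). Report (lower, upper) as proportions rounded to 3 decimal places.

Each SE is √(p̂(1−p̂)/n): √(0.7000·0.3000/1144) = 0.01355 and √(0.5340·0.4660/605) = 0.02028.
SE(p̂₁ − p̂₂) = √(SE₁² + SE₂²) = √(0.0001836025 + 0.0004112784) = 0.02439, since the two samples are independent.
At 95% confidence z* = 1.960; margin = 1.960 × 0.02439 = 0.04780.
The difference is 0.7000 − 0.5340 = 0.1660, so the interval is 0.1660 ± 0.04780 = (0.118, 0.214).

(0.118, 0.214)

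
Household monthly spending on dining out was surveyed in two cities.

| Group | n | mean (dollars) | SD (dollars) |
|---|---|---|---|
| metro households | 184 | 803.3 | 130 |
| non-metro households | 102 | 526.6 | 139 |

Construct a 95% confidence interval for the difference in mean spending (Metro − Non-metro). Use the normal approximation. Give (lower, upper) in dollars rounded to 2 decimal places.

(243.83, 309.57)

Standard errors of each mean: 130/√184 = 9.5837 and 139/√102 = 13.7631.
SE(x̄₁ − x̄₂) = √(9.5837² + 13.7631²) = 16.7711 for independent samples with unequal variances.
With z* = 1.960, the margin is 1.960 × 16.7711 = 32.8714.
x̄₁ − x̄₂ = 803.3 − 526.6 = 276.7000; the interval is 276.7000 ± 32.8714 = (243.83, 309.57).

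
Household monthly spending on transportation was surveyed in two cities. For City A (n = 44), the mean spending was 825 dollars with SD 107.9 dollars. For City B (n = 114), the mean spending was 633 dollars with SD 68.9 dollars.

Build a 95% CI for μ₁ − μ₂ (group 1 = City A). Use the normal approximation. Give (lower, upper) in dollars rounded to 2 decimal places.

Per-group SEs: s₁/√n₁ = 107.9/√44 = 16.2665, s₂/√n₂ = 68.9/√114 = 6.4531.
Unpooled SE of the difference: √(264.59902225 + 41.64249961) = 17.4998.
Margin of error = z* · SE = 1.960 × 17.4998 = 34.2996.
x̄₁ − x̄₂ = 825 − 633 = 192.0000.
CI: 192.0000 ± 34.2996 = (157.70, 226.30).

(157.70, 226.30)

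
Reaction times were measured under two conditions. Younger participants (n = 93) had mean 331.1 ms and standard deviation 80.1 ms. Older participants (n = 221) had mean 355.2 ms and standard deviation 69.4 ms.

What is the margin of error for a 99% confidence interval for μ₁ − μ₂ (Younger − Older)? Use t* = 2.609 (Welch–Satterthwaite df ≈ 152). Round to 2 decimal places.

24.86

Per-group SEs: s₁/√n₁ = 80.1/√93 = 8.3060, s₂/√n₂ = 69.4/√221 = 4.6683.
Unpooled SE of the difference: √(68.989636 + 21.79302489) = 9.5280.
Margin of error = t* · SE = 2.609 × 9.5280 = 24.8586.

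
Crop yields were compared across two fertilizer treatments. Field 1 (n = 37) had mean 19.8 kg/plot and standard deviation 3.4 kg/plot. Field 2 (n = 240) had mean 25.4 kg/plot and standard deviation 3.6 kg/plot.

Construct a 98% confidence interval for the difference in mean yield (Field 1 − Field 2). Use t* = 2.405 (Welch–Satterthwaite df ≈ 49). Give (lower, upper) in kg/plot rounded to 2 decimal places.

(-7.06, -4.14)

SE₁ = s₁/√n₁ = 3.4/√37 = 0.5590; SE₂ = 3.6/√240 = 0.2324.
Independent samples, unequal variances: SE_diff = √(SE₁² + SE₂²) = √(0.312481 + 0.05400976) = 0.6054.
t* = 2.405, so margin of error = 2.405 × 0.6054 = 1.4560.
Difference in means = 19.8 − 25.4 = -5.6000.
-5.6000 ± 1.4560 → (-7.06, -4.14).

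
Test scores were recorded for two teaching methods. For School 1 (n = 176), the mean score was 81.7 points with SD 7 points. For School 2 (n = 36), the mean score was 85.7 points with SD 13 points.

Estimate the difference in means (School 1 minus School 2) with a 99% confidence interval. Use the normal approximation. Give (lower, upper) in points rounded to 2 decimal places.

Per-group SEs: s₁/√n₁ = 7/√176 = 0.5276, s₂/√n₂ = 13/√36 = 2.1667.
Unpooled SE of the difference: √(0.27836176 + 4.69458889) = 2.2300.
Margin of error = z* · SE = 2.576 × 2.2300 = 5.7445.
x̄₁ − x̄₂ = 81.7 − 85.7 = -4.0000.
CI: -4.0000 ± 5.7445 = (-9.74, 1.74).

(-9.74, 1.74)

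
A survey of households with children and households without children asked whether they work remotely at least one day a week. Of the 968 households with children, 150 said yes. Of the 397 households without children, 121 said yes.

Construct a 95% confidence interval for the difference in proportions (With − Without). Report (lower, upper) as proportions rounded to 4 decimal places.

(-0.2005, -0.0991)

First, p̂₁ = 150/968 = 0.1550; p̂₂ = 121/397 = 0.3048.
The two standard errors are √(0.1550×0.8450/968) = 0.01163 and √(0.3048×0.6952/397) = 0.02310.
Because the samples are independent, SE_diff = √(0.01163² + 0.02310²) = 0.02586.
Using z* = 1.960 for 95%, ME = 1.960 × 0.02586 = 0.05069.
p̂₁ − p̂₂ = -0.1498; interval -0.1498 ± 0.05069 gives (-0.2005, -0.0991).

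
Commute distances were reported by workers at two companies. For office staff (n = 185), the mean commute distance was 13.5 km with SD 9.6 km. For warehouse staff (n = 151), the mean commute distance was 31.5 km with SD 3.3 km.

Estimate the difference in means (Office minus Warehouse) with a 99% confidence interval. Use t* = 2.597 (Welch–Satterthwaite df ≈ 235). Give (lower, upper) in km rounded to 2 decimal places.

(-19.96, -16.04)

Per-group SEs: s₁/√n₁ = 9.6/√185 = 0.7058, s₂/√n₂ = 3.3/√151 = 0.2686.
Unpooled SE of the difference: √(0.49815364 + 0.07214596) = 0.7552.
Margin of error = t* · SE = 2.597 × 0.7552 = 1.9613.
x̄₁ − x̄₂ = 13.5 − 31.5 = -18.0000.
CI: -18.0000 ± 1.9613 = (-19.96, -16.04).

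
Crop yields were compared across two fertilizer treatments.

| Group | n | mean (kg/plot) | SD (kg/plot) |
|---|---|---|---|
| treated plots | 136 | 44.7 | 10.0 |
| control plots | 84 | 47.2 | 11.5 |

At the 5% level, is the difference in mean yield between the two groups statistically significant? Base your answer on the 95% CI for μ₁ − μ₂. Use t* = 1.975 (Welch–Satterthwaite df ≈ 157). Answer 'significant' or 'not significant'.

not significant

Per-group SEs: s₁/√n₁ = 10.0/√136 = 0.8575, s₂/√n₂ = 11.5/√84 = 1.2548.
Unpooled SE of the difference: √(0.73530625 + 1.57452304) = 1.5198.
Margin of error = t* · SE = 1.975 × 1.5198 = 3.0016.
x̄₁ − x̄₂ = 44.7 − 47.2 = -2.5000.
CI: -2.5000 ± 3.0016 = (-5.5016, 0.5016).
The interval (-5.5016, 0.5016) contains 0, so the difference is not significant.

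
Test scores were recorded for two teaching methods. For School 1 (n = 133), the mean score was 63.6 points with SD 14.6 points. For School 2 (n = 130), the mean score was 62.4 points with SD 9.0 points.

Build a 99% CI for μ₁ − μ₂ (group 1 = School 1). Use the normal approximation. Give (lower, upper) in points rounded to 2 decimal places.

(-2.64, 5.04)

SE₁ = s₁/√n₁ = 14.6/√133 = 1.2660; SE₂ = 9.0/√130 = 0.7894.
Independent samples, unequal variances: SE_diff = √(SE₁² + SE₂²) = √(1.602756 + 0.62315236) = 1.4919.
z* = 2.576, so margin of error = 2.576 × 1.4919 = 3.8431.
Difference in means = 63.6 − 62.4 = 1.2000.
1.2000 ± 3.8431 → (-2.64, 5.04).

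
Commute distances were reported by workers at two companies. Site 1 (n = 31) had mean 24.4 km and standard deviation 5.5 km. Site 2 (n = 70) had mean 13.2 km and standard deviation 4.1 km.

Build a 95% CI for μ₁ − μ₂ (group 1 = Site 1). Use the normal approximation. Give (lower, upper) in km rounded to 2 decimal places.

Standard errors of each mean: 5.5/√31 = 0.9878 and 4.1/√70 = 0.4900.
SE(x̄₁ − x̄₂) = √(0.9878² + 0.4900²) = 1.1027 for independent samples with unequal variances.
With z* = 1.960, the margin is 1.960 × 1.1027 = 2.1613.
x̄₁ − x̄₂ = 24.4 − 13.2 = 11.2000; the interval is 11.2000 ± 2.1613 = (9.04, 13.36).

(9.04, 13.36)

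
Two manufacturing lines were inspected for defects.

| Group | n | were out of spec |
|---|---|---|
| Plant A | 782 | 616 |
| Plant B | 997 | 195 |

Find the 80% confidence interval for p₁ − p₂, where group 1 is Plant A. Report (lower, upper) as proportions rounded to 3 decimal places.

Sample proportions: 616/782 = 0.7877, 195/997 = 0.1956.
Each SE is √(p̂(1−p̂)/n): √(0.7877·0.2123/782) = 0.01462 and √(0.1956·0.8044/997) = 0.01256.
SE(p̂₁ − p̂₂) = √(SE₁² + SE₂²) = √(0.0002137444 + 0.0001577536) = 0.01927, since the two samples are independent.
At 80% confidence z* = 1.282; margin = 1.282 × 0.01927 = 0.02470.
The difference is 0.7877 − 0.1956 = 0.5921, so the interval is 0.5921 ± 0.02470 = (0.567, 0.617).

(0.567, 0.617)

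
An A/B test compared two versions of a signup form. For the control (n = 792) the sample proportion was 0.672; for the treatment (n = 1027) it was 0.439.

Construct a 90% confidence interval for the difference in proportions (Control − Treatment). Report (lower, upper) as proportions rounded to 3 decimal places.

(0.196, 0.270)

SE₁ = √(p̂₁(1−p̂₁)/n₁) = √(0.6720·0.3280/792) = 0.01668; SE₂ = √(0.4390·0.5610/1027) = 0.01549.
Independent samples: SE of the difference = √(SE₁² + SE₂²) = √(0.0002782224 + 0.0002399401) = 0.02276.
z* for 90% confidence is 1.645, so the margin of error is 1.645 × 0.02276 = 0.03744.
Point estimate p̂₁ − p̂₂ = 0.6720 − 0.4390 = 0.2330.
0.2330 ± 0.03744 → (0.196, 0.270).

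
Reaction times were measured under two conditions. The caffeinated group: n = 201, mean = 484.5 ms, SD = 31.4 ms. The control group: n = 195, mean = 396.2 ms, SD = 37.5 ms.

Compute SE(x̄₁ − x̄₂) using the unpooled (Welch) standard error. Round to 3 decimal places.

3.481

Per-group SEs: s₁/√n₁ = 31.4/√201 = 2.2148, s₂/√n₂ = 37.5/√195 = 2.6854.
Unpooled SE of the difference: √(4.90533904 + 7.21137316) = 3.4809.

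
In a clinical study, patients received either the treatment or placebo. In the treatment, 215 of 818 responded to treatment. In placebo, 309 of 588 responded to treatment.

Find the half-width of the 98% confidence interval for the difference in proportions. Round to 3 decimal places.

p̂₁ = 215/818 = 0.2628 and p̂₂ = 309/588 = 0.5255.
SE₁ = √(p̂₁(1−p̂₁)/n₁) = √(0.2628·0.7372/818) = 0.01539; SE₂ = √(0.5255·0.4745/588) = 0.02059.
Independent samples: SE of the difference = √(SE₁² + SE₂²) = √(0.0002368521 + 0.0004239481) = 0.02571.
z* for 98% confidence is 2.326, so the margin of error is 2.326 × 0.02571 = 0.05980.

0.060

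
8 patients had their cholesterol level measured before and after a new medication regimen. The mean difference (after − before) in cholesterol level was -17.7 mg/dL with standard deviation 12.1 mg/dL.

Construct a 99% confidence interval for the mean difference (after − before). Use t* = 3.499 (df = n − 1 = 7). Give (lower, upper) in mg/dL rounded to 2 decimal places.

Paired design: SE = s_d/√n = 12.1/√8 = 4.2780.
t* = 3.499; margin of error = 3.499 × 4.2780 = 14.9687.
-17.7 ± 14.9687 → (-32.67, -2.73).

(-32.67, -2.73)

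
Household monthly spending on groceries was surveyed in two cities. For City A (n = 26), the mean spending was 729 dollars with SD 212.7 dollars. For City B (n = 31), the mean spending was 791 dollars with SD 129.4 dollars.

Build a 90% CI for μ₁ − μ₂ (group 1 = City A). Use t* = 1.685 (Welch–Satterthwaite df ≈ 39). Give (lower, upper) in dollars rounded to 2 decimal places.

SE₁ = s₁/√n₁ = 212.7/√26 = 41.7139; SE₂ = 129.4/√31 = 23.2409.
Independent samples, unequal variances: SE_diff = √(SE₁² + SE₂²) = √(1740.04945321 + 540.13943281) = 47.7513.
t* = 1.685, so margin of error = 1.685 × 47.7513 = 80.4609.
Difference in means = 729 − 791 = -62.0000.
-62.0000 ± 80.4609 → (-142.46, 18.46).

(-142.46, 18.46)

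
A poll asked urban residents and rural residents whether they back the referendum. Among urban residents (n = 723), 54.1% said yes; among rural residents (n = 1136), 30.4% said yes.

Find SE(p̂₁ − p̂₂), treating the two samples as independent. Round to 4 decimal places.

SE₁ = √(p̂₁(1−p̂₁)/n₁) = √(0.5410·0.4590/723) = 0.01853; SE₂ = √(0.3040·0.6960/1136) = 0.01365.
Independent samples: SE of the difference = √(SE₁² + SE₂²) = √(0.0003433609 + 0.0001863225) = 0.02301.

0.0230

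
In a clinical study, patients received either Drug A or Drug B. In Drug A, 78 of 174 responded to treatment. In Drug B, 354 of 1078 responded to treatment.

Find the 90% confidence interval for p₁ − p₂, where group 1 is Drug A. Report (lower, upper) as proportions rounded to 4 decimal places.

(0.0536, 0.1862)

p̂₁ = 78/174 = 0.4483 and p̂₂ = 354/1078 = 0.3284.
SE₁ = √(p̂₁(1−p̂₁)/n₁) = √(0.4483·0.5517/174) = 0.03770; SE₂ = √(0.3284·0.6716/1078) = 0.01430.
Independent samples: SE of the difference = √(SE₁² + SE₂²) = √(0.00142129 + 0.00020449) = 0.04032.
z* for 90% confidence is 1.645, so the margin of error is 1.645 × 0.04032 = 0.06633.
Point estimate p̂₁ − p̂₂ = 0.4483 − 0.3284 = 0.1199.
0.1199 ± 0.06633 → (0.0536, 0.1862).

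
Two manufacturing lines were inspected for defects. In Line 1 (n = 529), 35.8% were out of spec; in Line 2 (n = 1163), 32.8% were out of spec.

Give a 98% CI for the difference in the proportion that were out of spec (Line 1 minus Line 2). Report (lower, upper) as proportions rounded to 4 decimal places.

Each SE is √(p̂(1−p̂)/n): √(0.3580·0.6420/529) = 0.02084 and √(0.3280·0.6720/1163) = 0.01377.
SE(p̂₁ − p̂₂) = √(SE₁² + SE₂²) = √(0.0004343056 + 0.0001896129) = 0.02498, since the two samples are independent.
At 98% confidence z* = 2.326; margin = 2.326 × 0.02498 = 0.05810.
The difference is 0.3580 − 0.3280 = 0.0300, so the interval is 0.0300 ± 0.05810 = (-0.0281, 0.0881).

(-0.0281, 0.0881)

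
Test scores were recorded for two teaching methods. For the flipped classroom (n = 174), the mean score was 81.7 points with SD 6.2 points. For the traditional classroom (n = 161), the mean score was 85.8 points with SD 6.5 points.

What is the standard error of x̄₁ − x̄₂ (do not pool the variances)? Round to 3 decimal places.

0.695

SE₁ = s₁/√n₁ = 6.2/√174 = 0.4700; SE₂ = 6.5/√161 = 0.5123.
Independent samples, unequal variances: SE_diff = √(SE₁² + SE₂²) = √(0.2209 + 0.26245129) = 0.6952.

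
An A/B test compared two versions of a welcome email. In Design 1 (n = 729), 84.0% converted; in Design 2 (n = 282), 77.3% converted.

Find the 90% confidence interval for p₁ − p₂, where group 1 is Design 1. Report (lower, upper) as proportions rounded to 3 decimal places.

(0.020, 0.114)

The two standard errors are √(0.8400×0.1600/729) = 0.01358 and √(0.7730×0.2270/282) = 0.02494.
Because the samples are independent, SE_diff = √(0.01358² + 0.02494²) = 0.02840.
Using z* = 1.645 for 90%, ME = 1.645 × 0.02840 = 0.04672.
p̂₁ − p̂₂ = 0.0670; interval 0.0670 ± 0.04672 gives (0.020, 0.114).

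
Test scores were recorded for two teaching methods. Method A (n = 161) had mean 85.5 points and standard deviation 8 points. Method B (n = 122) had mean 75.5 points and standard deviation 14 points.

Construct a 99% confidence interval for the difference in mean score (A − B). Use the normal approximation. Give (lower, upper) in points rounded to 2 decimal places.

(6.35, 13.65)

Per-group SEs: s₁/√n₁ = 8/√161 = 0.6305, s₂/√n₂ = 14/√122 = 1.2675.
Unpooled SE of the difference: √(0.39753025 + 1.60655625) = 1.4157.
Margin of error = z* · SE = 2.576 × 1.4157 = 3.6468.
x̄₁ − x̄₂ = 85.5 − 75.5 = 10.0000.
CI: 10.0000 ± 3.6468 = (6.35, 13.65).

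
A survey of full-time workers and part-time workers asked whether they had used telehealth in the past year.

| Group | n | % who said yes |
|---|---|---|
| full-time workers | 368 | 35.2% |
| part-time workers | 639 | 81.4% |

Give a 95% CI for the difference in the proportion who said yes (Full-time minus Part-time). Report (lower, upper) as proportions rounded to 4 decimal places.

Each SE is √(p̂(1−p̂)/n): √(0.3520·0.6480/368) = 0.02490 and √(0.8140·0.1860/639) = 0.01539.
SE(p̂₁ − p̂₂) = √(SE₁² + SE₂²) = √(0.00062001 + 0.0002368521) = 0.02927, since the two samples are independent.
At 95% confidence z* = 1.960; margin = 1.960 × 0.02927 = 0.05737.
The difference is 0.3520 − 0.8140 = -0.4620, so the interval is -0.4620 ± 0.05737 = (-0.5194, -0.4046).

(-0.5194, -0.4046)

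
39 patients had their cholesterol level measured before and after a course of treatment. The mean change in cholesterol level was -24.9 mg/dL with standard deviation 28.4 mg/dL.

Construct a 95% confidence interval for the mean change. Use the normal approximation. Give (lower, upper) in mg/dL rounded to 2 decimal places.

(-33.81, -15.99)

Paired design: SE = s_d/√n = 28.4/√39 = 4.5476.
z* = 1.960; margin of error = 1.960 × 4.5476 = 8.9133.
-24.9 ± 8.9133 → (-33.81, -15.99).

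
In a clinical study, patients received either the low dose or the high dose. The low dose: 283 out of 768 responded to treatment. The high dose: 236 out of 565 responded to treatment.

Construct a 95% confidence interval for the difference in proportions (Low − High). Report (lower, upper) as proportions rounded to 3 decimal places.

(-0.102, 0.004)

Sample proportions: 283/768 = 0.3685, 236/565 = 0.4177.
Each SE is √(p̂(1−p̂)/n): √(0.3685·0.6315/768) = 0.01741 and √(0.4177·0.5823/565) = 0.02075.
SE(p̂₁ − p̂₂) = √(SE₁² + SE₂²) = √(0.0003031081 + 0.0004305625) = 0.02709, since the two samples are independent.
At 95% confidence z* = 1.960; margin = 1.960 × 0.02709 = 0.05310.
The difference is 0.3685 − 0.4177 = -0.0492, so the interval is -0.0492 ± 0.05310 = (-0.102, 0.004).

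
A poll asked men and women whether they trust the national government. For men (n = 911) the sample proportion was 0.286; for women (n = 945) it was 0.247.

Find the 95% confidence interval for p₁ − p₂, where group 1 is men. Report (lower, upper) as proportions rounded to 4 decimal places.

The two standard errors are √(0.2860×0.7140/911) = 0.01497 and √(0.2470×0.7530/945) = 0.01403.
Because the samples are independent, SE_diff = √(0.01497² + 0.01403²) = 0.02052.
Using z* = 1.960 for 95%, ME = 1.960 × 0.02052 = 0.04022.
p̂₁ − p̂₂ = 0.0390; interval 0.0390 ± 0.04022 gives (-0.0012, 0.0792).

(-0.0012, 0.0792)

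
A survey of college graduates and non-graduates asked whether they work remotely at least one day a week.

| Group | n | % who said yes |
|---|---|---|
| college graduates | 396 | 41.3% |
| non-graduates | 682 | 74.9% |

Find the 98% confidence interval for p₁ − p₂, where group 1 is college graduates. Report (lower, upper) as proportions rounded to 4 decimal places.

SE₁ = √(p̂₁(1−p̂₁)/n₁) = √(0.4130·0.5870/396) = 0.02474; SE₂ = √(0.7490·0.2510/682) = 0.01660.
Independent samples: SE of the difference = √(SE₁² + SE₂²) = √(0.0006120676 + 0.00027556) = 0.02979.
z* for 98% confidence is 2.326, so the margin of error is 2.326 × 0.02979 = 0.06929.
Point estimate p̂₁ − p̂₂ = 0.4130 − 0.7490 = -0.3360.
-0.3360 ± 0.06929 → (-0.4053, -0.2667).

(-0.4053, -0.2667)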